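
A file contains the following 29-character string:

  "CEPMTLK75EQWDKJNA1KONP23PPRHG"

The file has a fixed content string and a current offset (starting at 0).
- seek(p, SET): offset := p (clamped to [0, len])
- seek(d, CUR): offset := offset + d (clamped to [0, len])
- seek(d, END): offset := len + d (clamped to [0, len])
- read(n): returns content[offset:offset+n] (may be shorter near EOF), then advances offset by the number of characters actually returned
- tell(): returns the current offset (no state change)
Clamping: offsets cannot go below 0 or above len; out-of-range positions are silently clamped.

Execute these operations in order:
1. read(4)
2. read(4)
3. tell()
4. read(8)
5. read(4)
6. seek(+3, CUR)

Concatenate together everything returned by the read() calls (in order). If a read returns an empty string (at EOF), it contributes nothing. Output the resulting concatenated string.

After 1 (read(4)): returned 'CEPM', offset=4
After 2 (read(4)): returned 'TLK7', offset=8
After 3 (tell()): offset=8
After 4 (read(8)): returned '5EQWDKJN', offset=16
After 5 (read(4)): returned 'A1KO', offset=20
After 6 (seek(+3, CUR)): offset=23

Answer: CEPMTLK75EQWDKJNA1KO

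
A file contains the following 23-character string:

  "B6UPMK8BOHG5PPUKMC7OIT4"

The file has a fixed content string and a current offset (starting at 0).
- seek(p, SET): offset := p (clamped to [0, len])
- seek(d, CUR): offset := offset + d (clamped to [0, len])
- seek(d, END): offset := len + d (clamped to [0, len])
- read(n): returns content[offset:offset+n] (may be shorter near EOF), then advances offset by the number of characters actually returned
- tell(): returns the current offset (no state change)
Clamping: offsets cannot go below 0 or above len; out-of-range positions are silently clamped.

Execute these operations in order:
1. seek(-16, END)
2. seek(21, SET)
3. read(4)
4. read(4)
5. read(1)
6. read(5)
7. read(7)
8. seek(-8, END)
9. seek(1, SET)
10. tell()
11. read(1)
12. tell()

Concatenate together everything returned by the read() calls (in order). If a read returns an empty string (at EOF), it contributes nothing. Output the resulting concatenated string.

Answer: T46

Derivation:
After 1 (seek(-16, END)): offset=7
After 2 (seek(21, SET)): offset=21
After 3 (read(4)): returned 'T4', offset=23
After 4 (read(4)): returned '', offset=23
After 5 (read(1)): returned '', offset=23
After 6 (read(5)): returned '', offset=23
After 7 (read(7)): returned '', offset=23
After 8 (seek(-8, END)): offset=15
After 9 (seek(1, SET)): offset=1
After 10 (tell()): offset=1
After 11 (read(1)): returned '6', offset=2
After 12 (tell()): offset=2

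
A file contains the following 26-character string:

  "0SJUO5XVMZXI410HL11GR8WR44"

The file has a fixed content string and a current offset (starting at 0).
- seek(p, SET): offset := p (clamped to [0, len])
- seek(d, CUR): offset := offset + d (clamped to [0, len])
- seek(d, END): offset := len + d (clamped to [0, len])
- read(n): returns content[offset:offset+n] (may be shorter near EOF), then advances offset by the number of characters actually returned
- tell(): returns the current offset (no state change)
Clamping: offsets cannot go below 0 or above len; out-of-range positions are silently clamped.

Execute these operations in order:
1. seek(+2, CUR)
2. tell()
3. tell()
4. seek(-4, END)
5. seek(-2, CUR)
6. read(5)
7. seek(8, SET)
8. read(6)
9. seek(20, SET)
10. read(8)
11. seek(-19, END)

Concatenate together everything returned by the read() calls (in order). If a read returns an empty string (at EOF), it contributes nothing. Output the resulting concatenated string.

After 1 (seek(+2, CUR)): offset=2
After 2 (tell()): offset=2
After 3 (tell()): offset=2
After 4 (seek(-4, END)): offset=22
After 5 (seek(-2, CUR)): offset=20
After 6 (read(5)): returned 'R8WR4', offset=25
After 7 (seek(8, SET)): offset=8
After 8 (read(6)): returned 'MZXI41', offset=14
After 9 (seek(20, SET)): offset=20
After 10 (read(8)): returned 'R8WR44', offset=26
After 11 (seek(-19, END)): offset=7

Answer: R8WR4MZXI41R8WR44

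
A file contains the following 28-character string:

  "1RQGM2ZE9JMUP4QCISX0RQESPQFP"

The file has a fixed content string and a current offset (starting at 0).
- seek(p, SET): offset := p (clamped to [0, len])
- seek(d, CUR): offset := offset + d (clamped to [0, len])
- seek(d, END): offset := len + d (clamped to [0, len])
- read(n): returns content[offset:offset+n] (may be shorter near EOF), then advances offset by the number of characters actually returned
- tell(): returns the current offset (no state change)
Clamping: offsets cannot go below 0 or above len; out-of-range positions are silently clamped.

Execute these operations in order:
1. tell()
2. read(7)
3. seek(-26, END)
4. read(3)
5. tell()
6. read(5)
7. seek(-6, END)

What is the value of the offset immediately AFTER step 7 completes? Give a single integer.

After 1 (tell()): offset=0
After 2 (read(7)): returned '1RQGM2Z', offset=7
After 3 (seek(-26, END)): offset=2
After 4 (read(3)): returned 'QGM', offset=5
After 5 (tell()): offset=5
After 6 (read(5)): returned '2ZE9J', offset=10
After 7 (seek(-6, END)): offset=22

Answer: 22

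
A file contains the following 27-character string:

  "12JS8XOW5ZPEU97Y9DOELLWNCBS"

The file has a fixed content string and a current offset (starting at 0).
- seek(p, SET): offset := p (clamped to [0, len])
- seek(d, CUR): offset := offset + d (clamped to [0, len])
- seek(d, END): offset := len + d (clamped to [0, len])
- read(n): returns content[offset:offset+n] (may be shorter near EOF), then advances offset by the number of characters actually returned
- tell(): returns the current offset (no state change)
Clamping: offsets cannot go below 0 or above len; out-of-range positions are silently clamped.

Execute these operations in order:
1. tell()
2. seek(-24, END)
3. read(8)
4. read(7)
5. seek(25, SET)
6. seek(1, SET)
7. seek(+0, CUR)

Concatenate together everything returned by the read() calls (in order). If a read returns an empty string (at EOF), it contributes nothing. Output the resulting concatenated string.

Answer: S8XOW5ZPEU97Y9D

Derivation:
After 1 (tell()): offset=0
After 2 (seek(-24, END)): offset=3
After 3 (read(8)): returned 'S8XOW5ZP', offset=11
After 4 (read(7)): returned 'EU97Y9D', offset=18
After 5 (seek(25, SET)): offset=25
After 6 (seek(1, SET)): offset=1
After 7 (seek(+0, CUR)): offset=1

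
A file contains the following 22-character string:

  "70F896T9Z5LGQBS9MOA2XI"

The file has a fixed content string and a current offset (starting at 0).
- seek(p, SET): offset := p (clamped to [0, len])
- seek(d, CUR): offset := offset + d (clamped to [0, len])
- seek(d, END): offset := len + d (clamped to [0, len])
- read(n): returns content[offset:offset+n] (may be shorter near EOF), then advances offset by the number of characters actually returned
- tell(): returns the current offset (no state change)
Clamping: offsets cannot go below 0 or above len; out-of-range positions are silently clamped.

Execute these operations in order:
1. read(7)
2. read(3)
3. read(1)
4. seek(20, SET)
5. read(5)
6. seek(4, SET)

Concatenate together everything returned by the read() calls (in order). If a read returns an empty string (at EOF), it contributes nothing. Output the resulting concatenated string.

Answer: 70F896T9Z5LXI

Derivation:
After 1 (read(7)): returned '70F896T', offset=7
After 2 (read(3)): returned '9Z5', offset=10
After 3 (read(1)): returned 'L', offset=11
After 4 (seek(20, SET)): offset=20
After 5 (read(5)): returned 'XI', offset=22
After 6 (seek(4, SET)): offset=4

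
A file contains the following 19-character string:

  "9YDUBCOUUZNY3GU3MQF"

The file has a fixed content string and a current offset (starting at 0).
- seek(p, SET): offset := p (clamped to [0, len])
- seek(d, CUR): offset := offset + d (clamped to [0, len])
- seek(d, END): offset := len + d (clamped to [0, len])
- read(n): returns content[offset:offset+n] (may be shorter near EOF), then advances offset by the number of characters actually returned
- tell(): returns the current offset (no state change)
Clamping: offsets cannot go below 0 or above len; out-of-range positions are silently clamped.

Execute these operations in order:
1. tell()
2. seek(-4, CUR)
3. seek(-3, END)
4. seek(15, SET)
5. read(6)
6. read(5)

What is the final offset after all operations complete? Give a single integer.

Answer: 19

Derivation:
After 1 (tell()): offset=0
After 2 (seek(-4, CUR)): offset=0
After 3 (seek(-3, END)): offset=16
After 4 (seek(15, SET)): offset=15
After 5 (read(6)): returned '3MQF', offset=19
After 6 (read(5)): returned '', offset=19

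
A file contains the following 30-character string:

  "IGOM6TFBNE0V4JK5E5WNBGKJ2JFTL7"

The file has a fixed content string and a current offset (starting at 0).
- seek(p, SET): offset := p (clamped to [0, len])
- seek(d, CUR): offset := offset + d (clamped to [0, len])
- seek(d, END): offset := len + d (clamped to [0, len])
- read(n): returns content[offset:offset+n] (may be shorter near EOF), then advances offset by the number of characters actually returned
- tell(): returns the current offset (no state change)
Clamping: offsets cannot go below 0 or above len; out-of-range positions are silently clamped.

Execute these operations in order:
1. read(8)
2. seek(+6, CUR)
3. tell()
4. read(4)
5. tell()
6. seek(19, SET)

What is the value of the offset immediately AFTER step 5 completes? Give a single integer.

Answer: 18

Derivation:
After 1 (read(8)): returned 'IGOM6TFB', offset=8
After 2 (seek(+6, CUR)): offset=14
After 3 (tell()): offset=14
After 4 (read(4)): returned 'K5E5', offset=18
After 5 (tell()): offset=18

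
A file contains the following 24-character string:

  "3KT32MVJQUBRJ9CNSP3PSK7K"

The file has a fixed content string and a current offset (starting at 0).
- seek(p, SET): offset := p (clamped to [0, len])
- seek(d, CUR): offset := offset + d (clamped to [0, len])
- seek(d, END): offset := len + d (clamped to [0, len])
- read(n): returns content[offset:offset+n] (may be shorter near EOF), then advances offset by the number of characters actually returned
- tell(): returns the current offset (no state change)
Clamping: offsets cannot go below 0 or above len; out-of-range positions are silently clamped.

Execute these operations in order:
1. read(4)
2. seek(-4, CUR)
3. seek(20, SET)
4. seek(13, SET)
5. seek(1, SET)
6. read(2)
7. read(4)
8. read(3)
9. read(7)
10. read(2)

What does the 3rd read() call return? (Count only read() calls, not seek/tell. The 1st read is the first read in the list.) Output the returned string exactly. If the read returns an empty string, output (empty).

Answer: 32MV

Derivation:
After 1 (read(4)): returned '3KT3', offset=4
After 2 (seek(-4, CUR)): offset=0
After 3 (seek(20, SET)): offset=20
After 4 (seek(13, SET)): offset=13
After 5 (seek(1, SET)): offset=1
After 6 (read(2)): returned 'KT', offset=3
After 7 (read(4)): returned '32MV', offset=7
After 8 (read(3)): returned 'JQU', offset=10
After 9 (read(7)): returned 'BRJ9CNS', offset=17
After 10 (read(2)): returned 'P3', offset=19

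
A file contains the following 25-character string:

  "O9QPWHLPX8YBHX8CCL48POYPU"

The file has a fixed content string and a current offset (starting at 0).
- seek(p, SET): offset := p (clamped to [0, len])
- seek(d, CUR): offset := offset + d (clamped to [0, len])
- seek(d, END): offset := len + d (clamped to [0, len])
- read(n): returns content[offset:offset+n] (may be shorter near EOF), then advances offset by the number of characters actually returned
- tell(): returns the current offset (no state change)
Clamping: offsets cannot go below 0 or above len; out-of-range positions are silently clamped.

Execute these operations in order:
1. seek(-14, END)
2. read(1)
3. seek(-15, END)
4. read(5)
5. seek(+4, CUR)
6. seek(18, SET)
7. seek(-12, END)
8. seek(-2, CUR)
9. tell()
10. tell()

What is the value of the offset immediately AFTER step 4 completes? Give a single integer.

Answer: 15

Derivation:
After 1 (seek(-14, END)): offset=11
After 2 (read(1)): returned 'B', offset=12
After 3 (seek(-15, END)): offset=10
After 4 (read(5)): returned 'YBHX8', offset=15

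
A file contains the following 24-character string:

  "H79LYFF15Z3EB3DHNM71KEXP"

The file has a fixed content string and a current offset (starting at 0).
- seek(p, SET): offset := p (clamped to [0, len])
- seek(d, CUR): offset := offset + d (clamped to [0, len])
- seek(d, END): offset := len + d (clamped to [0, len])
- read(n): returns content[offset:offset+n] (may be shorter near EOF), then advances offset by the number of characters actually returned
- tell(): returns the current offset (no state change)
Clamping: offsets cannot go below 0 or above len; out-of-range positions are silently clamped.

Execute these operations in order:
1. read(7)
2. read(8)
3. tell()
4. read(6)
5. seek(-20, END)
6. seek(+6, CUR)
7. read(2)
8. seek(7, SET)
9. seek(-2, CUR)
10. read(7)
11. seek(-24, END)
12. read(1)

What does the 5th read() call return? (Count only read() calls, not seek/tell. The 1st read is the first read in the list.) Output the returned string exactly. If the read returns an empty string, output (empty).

After 1 (read(7)): returned 'H79LYFF', offset=7
After 2 (read(8)): returned '15Z3EB3D', offset=15
After 3 (tell()): offset=15
After 4 (read(6)): returned 'HNM71K', offset=21
After 5 (seek(-20, END)): offset=4
After 6 (seek(+6, CUR)): offset=10
After 7 (read(2)): returned '3E', offset=12
After 8 (seek(7, SET)): offset=7
After 9 (seek(-2, CUR)): offset=5
After 10 (read(7)): returned 'FF15Z3E', offset=12
After 11 (seek(-24, END)): offset=0
After 12 (read(1)): returned 'H', offset=1

Answer: FF15Z3E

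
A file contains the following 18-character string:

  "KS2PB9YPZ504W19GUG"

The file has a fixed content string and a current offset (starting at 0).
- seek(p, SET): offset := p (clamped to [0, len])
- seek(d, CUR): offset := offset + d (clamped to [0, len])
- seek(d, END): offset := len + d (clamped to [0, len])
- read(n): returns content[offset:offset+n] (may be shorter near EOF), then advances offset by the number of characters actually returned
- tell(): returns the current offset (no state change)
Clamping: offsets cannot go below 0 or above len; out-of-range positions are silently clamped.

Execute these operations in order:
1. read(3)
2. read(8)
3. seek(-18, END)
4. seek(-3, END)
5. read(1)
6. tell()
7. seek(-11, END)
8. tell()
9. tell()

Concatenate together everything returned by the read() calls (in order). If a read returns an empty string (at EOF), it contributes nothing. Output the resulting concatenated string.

After 1 (read(3)): returned 'KS2', offset=3
After 2 (read(8)): returned 'PB9YPZ50', offset=11
After 3 (seek(-18, END)): offset=0
After 4 (seek(-3, END)): offset=15
After 5 (read(1)): returned 'G', offset=16
After 6 (tell()): offset=16
After 7 (seek(-11, END)): offset=7
After 8 (tell()): offset=7
After 9 (tell()): offset=7

Answer: KS2PB9YPZ50G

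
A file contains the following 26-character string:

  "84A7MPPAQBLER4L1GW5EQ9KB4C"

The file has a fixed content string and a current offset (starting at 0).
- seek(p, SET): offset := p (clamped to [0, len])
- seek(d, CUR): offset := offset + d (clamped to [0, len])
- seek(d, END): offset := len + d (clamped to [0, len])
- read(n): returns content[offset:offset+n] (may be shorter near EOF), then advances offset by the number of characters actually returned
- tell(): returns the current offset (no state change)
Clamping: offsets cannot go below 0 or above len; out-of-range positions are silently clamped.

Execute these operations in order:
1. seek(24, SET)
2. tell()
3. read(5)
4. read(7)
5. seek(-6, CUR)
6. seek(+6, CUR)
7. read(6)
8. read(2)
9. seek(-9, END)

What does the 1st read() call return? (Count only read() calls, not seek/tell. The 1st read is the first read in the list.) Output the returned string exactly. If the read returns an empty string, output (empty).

After 1 (seek(24, SET)): offset=24
After 2 (tell()): offset=24
After 3 (read(5)): returned '4C', offset=26
After 4 (read(7)): returned '', offset=26
After 5 (seek(-6, CUR)): offset=20
After 6 (seek(+6, CUR)): offset=26
After 7 (read(6)): returned '', offset=26
After 8 (read(2)): returned '', offset=26
After 9 (seek(-9, END)): offset=17

Answer: 4C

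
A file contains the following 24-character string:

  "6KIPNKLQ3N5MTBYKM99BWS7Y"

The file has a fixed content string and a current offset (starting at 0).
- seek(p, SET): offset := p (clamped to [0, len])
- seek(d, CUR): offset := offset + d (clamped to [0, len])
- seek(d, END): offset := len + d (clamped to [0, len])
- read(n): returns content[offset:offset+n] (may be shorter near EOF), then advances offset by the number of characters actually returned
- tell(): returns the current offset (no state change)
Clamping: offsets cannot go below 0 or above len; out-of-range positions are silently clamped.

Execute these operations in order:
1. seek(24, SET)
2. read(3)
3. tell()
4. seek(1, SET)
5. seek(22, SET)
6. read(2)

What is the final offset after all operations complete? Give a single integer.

Answer: 24

Derivation:
After 1 (seek(24, SET)): offset=24
After 2 (read(3)): returned '', offset=24
After 3 (tell()): offset=24
After 4 (seek(1, SET)): offset=1
After 5 (seek(22, SET)): offset=22
After 6 (read(2)): returned '7Y', offset=24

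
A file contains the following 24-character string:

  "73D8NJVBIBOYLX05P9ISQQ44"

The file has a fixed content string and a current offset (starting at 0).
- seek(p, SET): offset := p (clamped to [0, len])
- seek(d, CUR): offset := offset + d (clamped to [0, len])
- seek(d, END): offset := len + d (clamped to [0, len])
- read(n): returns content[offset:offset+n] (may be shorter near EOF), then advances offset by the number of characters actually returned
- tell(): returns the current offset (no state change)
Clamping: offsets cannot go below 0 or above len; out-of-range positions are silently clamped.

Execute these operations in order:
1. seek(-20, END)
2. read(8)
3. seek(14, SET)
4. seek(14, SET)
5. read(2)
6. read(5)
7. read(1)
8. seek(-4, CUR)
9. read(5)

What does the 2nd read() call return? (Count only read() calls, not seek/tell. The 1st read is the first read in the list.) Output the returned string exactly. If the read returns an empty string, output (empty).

After 1 (seek(-20, END)): offset=4
After 2 (read(8)): returned 'NJVBIBOY', offset=12
After 3 (seek(14, SET)): offset=14
After 4 (seek(14, SET)): offset=14
After 5 (read(2)): returned '05', offset=16
After 6 (read(5)): returned 'P9ISQ', offset=21
After 7 (read(1)): returned 'Q', offset=22
After 8 (seek(-4, CUR)): offset=18
After 9 (read(5)): returned 'ISQQ4', offset=23

Answer: 05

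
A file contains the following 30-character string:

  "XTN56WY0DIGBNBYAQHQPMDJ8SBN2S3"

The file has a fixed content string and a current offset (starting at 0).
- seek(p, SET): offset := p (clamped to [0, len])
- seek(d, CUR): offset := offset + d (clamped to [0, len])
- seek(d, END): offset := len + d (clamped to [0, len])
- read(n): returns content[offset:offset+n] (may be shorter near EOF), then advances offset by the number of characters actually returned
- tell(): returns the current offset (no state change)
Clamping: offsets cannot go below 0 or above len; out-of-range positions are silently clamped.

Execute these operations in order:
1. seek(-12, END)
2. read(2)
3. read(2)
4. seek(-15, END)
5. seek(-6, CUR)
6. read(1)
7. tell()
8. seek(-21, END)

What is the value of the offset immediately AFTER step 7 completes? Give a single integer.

After 1 (seek(-12, END)): offset=18
After 2 (read(2)): returned 'QP', offset=20
After 3 (read(2)): returned 'MD', offset=22
After 4 (seek(-15, END)): offset=15
After 5 (seek(-6, CUR)): offset=9
After 6 (read(1)): returned 'I', offset=10
After 7 (tell()): offset=10

Answer: 10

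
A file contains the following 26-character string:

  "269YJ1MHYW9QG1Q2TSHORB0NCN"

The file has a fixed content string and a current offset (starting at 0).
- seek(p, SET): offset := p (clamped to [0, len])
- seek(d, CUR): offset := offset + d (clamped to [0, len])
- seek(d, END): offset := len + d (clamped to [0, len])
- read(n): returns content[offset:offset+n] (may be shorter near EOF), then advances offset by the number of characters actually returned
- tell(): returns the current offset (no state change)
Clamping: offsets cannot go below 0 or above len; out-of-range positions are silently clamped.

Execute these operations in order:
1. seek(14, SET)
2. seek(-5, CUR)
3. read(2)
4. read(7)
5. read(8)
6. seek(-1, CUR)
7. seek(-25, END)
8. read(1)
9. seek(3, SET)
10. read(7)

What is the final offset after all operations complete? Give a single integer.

After 1 (seek(14, SET)): offset=14
After 2 (seek(-5, CUR)): offset=9
After 3 (read(2)): returned 'W9', offset=11
After 4 (read(7)): returned 'QG1Q2TS', offset=18
After 5 (read(8)): returned 'HORB0NCN', offset=26
After 6 (seek(-1, CUR)): offset=25
After 7 (seek(-25, END)): offset=1
After 8 (read(1)): returned '6', offset=2
After 9 (seek(3, SET)): offset=3
After 10 (read(7)): returned 'YJ1MHYW', offset=10

Answer: 10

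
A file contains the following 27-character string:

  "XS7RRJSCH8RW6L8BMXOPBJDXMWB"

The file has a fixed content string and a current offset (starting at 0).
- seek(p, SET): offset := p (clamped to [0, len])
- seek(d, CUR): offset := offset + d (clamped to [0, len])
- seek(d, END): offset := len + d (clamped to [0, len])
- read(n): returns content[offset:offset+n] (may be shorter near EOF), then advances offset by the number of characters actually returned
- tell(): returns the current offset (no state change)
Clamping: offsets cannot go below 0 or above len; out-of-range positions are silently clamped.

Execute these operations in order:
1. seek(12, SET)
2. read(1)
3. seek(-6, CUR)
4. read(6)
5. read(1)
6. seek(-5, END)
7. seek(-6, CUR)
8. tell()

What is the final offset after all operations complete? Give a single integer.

After 1 (seek(12, SET)): offset=12
After 2 (read(1)): returned '6', offset=13
After 3 (seek(-6, CUR)): offset=7
After 4 (read(6)): returned 'CH8RW6', offset=13
After 5 (read(1)): returned 'L', offset=14
After 6 (seek(-5, END)): offset=22
After 7 (seek(-6, CUR)): offset=16
After 8 (tell()): offset=16

Answer: 16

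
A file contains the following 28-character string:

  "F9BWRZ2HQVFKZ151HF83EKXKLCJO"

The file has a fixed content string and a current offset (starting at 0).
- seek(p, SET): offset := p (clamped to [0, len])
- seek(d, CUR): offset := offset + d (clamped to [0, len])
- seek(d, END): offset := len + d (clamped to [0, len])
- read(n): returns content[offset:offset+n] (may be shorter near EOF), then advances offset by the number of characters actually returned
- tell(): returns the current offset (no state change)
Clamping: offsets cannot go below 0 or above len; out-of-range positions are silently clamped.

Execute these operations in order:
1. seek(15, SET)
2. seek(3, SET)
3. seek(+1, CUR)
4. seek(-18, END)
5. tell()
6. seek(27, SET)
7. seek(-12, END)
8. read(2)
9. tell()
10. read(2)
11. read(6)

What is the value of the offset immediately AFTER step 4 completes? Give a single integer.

After 1 (seek(15, SET)): offset=15
After 2 (seek(3, SET)): offset=3
After 3 (seek(+1, CUR)): offset=4
After 4 (seek(-18, END)): offset=10

Answer: 10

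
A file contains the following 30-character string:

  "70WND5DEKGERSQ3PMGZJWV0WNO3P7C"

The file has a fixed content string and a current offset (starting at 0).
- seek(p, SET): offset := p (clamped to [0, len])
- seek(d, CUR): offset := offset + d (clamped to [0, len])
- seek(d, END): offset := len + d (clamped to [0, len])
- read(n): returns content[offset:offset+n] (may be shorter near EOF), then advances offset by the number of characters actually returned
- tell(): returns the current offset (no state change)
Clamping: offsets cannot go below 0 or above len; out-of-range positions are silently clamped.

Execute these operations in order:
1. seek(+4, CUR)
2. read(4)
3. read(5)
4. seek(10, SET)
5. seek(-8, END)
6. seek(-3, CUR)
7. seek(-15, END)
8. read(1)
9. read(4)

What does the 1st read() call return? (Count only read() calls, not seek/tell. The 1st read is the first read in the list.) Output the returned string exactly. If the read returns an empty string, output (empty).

After 1 (seek(+4, CUR)): offset=4
After 2 (read(4)): returned 'D5DE', offset=8
After 3 (read(5)): returned 'KGERS', offset=13
After 4 (seek(10, SET)): offset=10
After 5 (seek(-8, END)): offset=22
After 6 (seek(-3, CUR)): offset=19
After 7 (seek(-15, END)): offset=15
After 8 (read(1)): returned 'P', offset=16
After 9 (read(4)): returned 'MGZJ', offset=20

Answer: D5DE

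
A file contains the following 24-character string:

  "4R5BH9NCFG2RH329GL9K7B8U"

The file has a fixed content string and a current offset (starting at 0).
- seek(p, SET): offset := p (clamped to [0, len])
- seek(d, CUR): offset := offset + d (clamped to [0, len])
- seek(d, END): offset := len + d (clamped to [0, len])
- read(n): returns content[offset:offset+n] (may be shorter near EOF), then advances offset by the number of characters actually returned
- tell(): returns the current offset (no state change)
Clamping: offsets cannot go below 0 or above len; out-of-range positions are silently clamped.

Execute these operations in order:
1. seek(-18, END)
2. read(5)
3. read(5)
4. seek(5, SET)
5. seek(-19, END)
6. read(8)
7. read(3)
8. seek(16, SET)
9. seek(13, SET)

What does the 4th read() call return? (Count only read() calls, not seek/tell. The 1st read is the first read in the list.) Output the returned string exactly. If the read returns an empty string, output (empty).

Answer: 329

Derivation:
After 1 (seek(-18, END)): offset=6
After 2 (read(5)): returned 'NCFG2', offset=11
After 3 (read(5)): returned 'RH329', offset=16
After 4 (seek(5, SET)): offset=5
After 5 (seek(-19, END)): offset=5
After 6 (read(8)): returned '9NCFG2RH', offset=13
After 7 (read(3)): returned '329', offset=16
After 8 (seek(16, SET)): offset=16
After 9 (seek(13, SET)): offset=13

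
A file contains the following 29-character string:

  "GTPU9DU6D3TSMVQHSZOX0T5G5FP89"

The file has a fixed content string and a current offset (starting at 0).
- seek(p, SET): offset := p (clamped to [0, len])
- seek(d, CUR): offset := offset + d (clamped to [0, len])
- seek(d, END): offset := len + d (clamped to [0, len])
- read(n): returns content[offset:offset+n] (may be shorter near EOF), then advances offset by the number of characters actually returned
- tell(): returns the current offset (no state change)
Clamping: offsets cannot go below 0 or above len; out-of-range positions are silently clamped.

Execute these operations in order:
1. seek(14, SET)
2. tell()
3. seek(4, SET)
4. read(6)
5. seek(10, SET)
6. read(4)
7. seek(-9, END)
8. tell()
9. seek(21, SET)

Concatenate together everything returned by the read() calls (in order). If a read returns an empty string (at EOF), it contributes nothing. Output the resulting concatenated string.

Answer: 9DU6D3TSMV

Derivation:
After 1 (seek(14, SET)): offset=14
After 2 (tell()): offset=14
After 3 (seek(4, SET)): offset=4
After 4 (read(6)): returned '9DU6D3', offset=10
After 5 (seek(10, SET)): offset=10
After 6 (read(4)): returned 'TSMV', offset=14
After 7 (seek(-9, END)): offset=20
After 8 (tell()): offset=20
After 9 (seek(21, SET)): offset=21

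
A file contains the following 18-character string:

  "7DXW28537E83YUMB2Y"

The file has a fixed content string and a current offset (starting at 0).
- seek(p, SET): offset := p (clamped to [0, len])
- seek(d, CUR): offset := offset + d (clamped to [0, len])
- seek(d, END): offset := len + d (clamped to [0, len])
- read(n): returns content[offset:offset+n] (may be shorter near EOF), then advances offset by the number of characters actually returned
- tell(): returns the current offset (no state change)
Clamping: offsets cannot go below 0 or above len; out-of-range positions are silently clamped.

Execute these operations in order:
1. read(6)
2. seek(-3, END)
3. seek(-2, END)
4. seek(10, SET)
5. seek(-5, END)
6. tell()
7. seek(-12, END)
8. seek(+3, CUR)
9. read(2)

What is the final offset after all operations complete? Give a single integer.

Answer: 11

Derivation:
After 1 (read(6)): returned '7DXW28', offset=6
After 2 (seek(-3, END)): offset=15
After 3 (seek(-2, END)): offset=16
After 4 (seek(10, SET)): offset=10
After 5 (seek(-5, END)): offset=13
After 6 (tell()): offset=13
After 7 (seek(-12, END)): offset=6
After 8 (seek(+3, CUR)): offset=9
After 9 (read(2)): returned 'E8', offset=11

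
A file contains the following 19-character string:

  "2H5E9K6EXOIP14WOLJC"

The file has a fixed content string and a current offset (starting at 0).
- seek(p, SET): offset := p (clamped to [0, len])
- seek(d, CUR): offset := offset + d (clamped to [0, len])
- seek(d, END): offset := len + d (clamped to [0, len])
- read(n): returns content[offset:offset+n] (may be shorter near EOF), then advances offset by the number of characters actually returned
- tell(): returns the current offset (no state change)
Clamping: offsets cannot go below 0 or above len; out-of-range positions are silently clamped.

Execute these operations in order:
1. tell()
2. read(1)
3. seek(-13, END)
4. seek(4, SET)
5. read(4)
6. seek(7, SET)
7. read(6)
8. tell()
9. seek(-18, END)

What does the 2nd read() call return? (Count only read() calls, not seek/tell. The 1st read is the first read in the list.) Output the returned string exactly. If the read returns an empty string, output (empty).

After 1 (tell()): offset=0
After 2 (read(1)): returned '2', offset=1
After 3 (seek(-13, END)): offset=6
After 4 (seek(4, SET)): offset=4
After 5 (read(4)): returned '9K6E', offset=8
After 6 (seek(7, SET)): offset=7
After 7 (read(6)): returned 'EXOIP1', offset=13
After 8 (tell()): offset=13
After 9 (seek(-18, END)): offset=1

Answer: 9K6E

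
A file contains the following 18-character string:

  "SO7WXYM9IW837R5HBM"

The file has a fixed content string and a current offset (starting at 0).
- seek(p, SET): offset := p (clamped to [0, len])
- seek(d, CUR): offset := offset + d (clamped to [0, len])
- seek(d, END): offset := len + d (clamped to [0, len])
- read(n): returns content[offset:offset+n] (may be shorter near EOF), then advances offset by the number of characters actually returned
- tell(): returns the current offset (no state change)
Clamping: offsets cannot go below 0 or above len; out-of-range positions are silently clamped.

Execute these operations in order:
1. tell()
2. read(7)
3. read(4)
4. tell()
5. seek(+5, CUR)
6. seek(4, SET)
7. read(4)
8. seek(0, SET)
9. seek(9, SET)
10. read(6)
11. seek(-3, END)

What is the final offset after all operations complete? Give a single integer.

Answer: 15

Derivation:
After 1 (tell()): offset=0
After 2 (read(7)): returned 'SO7WXYM', offset=7
After 3 (read(4)): returned '9IW8', offset=11
After 4 (tell()): offset=11
After 5 (seek(+5, CUR)): offset=16
After 6 (seek(4, SET)): offset=4
After 7 (read(4)): returned 'XYM9', offset=8
After 8 (seek(0, SET)): offset=0
After 9 (seek(9, SET)): offset=9
After 10 (read(6)): returned 'W837R5', offset=15
After 11 (seek(-3, END)): offset=15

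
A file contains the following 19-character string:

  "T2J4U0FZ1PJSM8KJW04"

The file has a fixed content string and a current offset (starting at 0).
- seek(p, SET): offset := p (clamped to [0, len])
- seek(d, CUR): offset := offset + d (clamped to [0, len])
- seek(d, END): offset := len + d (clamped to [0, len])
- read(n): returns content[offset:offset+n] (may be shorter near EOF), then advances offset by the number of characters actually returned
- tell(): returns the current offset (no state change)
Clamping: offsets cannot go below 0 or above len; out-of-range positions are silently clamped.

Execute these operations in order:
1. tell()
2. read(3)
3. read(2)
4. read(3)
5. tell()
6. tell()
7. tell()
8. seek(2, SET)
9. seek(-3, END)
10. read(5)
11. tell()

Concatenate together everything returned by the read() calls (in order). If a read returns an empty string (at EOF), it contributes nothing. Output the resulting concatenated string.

After 1 (tell()): offset=0
After 2 (read(3)): returned 'T2J', offset=3
After 3 (read(2)): returned '4U', offset=5
After 4 (read(3)): returned '0FZ', offset=8
After 5 (tell()): offset=8
After 6 (tell()): offset=8
After 7 (tell()): offset=8
After 8 (seek(2, SET)): offset=2
After 9 (seek(-3, END)): offset=16
After 10 (read(5)): returned 'W04', offset=19
After 11 (tell()): offset=19

Answer: T2J4U0FZW04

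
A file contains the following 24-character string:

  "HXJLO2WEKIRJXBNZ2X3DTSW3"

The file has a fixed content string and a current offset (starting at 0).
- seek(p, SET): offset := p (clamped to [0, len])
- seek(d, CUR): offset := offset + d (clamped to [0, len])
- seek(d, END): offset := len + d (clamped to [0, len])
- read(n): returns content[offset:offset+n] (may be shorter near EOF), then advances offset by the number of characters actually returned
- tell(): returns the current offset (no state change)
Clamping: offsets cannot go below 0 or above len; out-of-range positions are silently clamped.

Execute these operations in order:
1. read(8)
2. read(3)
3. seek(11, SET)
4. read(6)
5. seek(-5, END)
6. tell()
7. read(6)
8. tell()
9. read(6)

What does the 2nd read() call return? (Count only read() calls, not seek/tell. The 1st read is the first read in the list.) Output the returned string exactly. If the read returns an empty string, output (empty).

Answer: KIR

Derivation:
After 1 (read(8)): returned 'HXJLO2WE', offset=8
After 2 (read(3)): returned 'KIR', offset=11
After 3 (seek(11, SET)): offset=11
After 4 (read(6)): returned 'JXBNZ2', offset=17
After 5 (seek(-5, END)): offset=19
After 6 (tell()): offset=19
After 7 (read(6)): returned 'DTSW3', offset=24
After 8 (tell()): offset=24
After 9 (read(6)): returned '', offset=24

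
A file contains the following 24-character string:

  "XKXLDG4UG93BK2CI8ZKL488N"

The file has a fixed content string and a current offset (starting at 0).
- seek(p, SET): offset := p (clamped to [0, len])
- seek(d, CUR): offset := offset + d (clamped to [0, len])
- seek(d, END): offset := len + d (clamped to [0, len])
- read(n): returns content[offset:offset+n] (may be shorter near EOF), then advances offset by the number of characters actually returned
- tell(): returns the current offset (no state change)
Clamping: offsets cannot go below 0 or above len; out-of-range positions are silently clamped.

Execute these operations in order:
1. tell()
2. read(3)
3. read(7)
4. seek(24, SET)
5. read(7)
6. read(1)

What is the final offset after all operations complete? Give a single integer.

Answer: 24

Derivation:
After 1 (tell()): offset=0
After 2 (read(3)): returned 'XKX', offset=3
After 3 (read(7)): returned 'LDG4UG9', offset=10
After 4 (seek(24, SET)): offset=24
After 5 (read(7)): returned '', offset=24
After 6 (read(1)): returned '', offset=24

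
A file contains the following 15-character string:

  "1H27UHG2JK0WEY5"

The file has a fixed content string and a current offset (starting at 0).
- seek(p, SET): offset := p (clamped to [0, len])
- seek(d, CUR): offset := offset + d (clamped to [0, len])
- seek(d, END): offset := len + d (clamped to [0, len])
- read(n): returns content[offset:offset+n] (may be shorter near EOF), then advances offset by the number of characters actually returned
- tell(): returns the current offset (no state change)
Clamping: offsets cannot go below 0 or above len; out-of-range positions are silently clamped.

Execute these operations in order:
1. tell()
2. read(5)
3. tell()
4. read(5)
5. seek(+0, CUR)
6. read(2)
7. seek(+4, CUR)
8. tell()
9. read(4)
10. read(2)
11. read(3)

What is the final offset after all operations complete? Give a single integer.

After 1 (tell()): offset=0
After 2 (read(5)): returned '1H27U', offset=5
After 3 (tell()): offset=5
After 4 (read(5)): returned 'HG2JK', offset=10
After 5 (seek(+0, CUR)): offset=10
After 6 (read(2)): returned '0W', offset=12
After 7 (seek(+4, CUR)): offset=15
After 8 (tell()): offset=15
After 9 (read(4)): returned '', offset=15
After 10 (read(2)): returned '', offset=15
After 11 (read(3)): returned '', offset=15

Answer: 15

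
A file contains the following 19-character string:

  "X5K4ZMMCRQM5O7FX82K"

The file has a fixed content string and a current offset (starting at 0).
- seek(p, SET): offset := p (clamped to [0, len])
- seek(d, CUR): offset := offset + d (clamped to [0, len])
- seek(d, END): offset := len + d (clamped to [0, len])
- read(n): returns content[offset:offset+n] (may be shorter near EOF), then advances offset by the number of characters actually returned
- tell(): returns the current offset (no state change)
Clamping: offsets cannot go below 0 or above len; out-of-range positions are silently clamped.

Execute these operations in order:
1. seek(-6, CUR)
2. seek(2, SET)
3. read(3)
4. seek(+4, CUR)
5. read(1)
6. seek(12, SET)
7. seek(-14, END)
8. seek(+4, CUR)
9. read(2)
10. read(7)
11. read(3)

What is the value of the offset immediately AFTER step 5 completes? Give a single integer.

After 1 (seek(-6, CUR)): offset=0
After 2 (seek(2, SET)): offset=2
After 3 (read(3)): returned 'K4Z', offset=5
After 4 (seek(+4, CUR)): offset=9
After 5 (read(1)): returned 'Q', offset=10

Answer: 10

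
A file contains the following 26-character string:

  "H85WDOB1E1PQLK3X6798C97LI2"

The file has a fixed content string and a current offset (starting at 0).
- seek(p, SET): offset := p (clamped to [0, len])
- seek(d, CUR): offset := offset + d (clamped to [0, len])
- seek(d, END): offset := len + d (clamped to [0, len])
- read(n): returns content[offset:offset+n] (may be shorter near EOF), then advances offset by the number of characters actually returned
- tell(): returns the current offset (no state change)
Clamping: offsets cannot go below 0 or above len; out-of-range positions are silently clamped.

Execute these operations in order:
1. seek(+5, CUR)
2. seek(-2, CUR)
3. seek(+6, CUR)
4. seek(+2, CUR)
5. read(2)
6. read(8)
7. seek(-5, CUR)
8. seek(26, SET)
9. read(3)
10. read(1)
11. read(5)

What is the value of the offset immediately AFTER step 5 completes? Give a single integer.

Answer: 13

Derivation:
After 1 (seek(+5, CUR)): offset=5
After 2 (seek(-2, CUR)): offset=3
After 3 (seek(+6, CUR)): offset=9
After 4 (seek(+2, CUR)): offset=11
After 5 (read(2)): returned 'QL', offset=13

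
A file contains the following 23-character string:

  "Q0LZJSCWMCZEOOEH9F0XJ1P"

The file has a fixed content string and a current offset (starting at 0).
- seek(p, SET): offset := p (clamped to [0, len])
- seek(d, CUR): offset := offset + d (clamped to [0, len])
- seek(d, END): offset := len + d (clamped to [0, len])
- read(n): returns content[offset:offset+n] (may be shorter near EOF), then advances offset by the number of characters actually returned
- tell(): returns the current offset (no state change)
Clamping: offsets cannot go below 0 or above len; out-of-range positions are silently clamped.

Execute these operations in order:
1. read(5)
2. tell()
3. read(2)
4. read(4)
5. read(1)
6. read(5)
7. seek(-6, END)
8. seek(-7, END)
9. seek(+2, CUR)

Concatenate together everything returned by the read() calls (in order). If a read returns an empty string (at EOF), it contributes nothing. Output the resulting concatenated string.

Answer: Q0LZJSCWMCZEOOEH9

Derivation:
After 1 (read(5)): returned 'Q0LZJ', offset=5
After 2 (tell()): offset=5
After 3 (read(2)): returned 'SC', offset=7
After 4 (read(4)): returned 'WMCZ', offset=11
After 5 (read(1)): returned 'E', offset=12
After 6 (read(5)): returned 'OOEH9', offset=17
After 7 (seek(-6, END)): offset=17
After 8 (seek(-7, END)): offset=16
After 9 (seek(+2, CUR)): offset=18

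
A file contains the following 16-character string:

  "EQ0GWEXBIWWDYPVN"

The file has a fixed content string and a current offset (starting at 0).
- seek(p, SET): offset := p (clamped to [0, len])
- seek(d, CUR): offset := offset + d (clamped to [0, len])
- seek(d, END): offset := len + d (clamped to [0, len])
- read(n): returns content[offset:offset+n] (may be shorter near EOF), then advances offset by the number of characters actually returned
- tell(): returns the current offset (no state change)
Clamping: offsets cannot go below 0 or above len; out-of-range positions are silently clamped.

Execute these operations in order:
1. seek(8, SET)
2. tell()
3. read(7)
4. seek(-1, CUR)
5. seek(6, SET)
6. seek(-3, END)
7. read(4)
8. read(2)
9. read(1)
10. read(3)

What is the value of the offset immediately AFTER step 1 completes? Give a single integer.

After 1 (seek(8, SET)): offset=8

Answer: 8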